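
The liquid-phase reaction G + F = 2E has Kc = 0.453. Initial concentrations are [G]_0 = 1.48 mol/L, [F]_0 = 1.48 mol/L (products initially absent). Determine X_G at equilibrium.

Let X = conversion of G; extent ξ = 1.48·X mol/L.
Concentrations: [G] = 1.48 − 1.48X; [F] = 1.48 − 1.48X; [E] = 2.96X.
Kc = [E]^2 / ([G] [F]).
Solving Kc = 0.453 for X ∈ (0,1): X = 0.252.

X = 0.252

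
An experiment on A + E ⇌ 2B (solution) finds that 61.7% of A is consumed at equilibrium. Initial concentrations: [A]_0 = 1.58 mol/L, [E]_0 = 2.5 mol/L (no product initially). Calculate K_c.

K_c = 4.12

Let X = conversion of A.
Concentrations: [A] = 1.58 − 1.58X; [E] = 2.5 − 1.58X; [B] = 3.16X.
At X = 0.617: [A] = 0.605, [E] = 1.53, [B] = 1.95.
K_c = [B]^2 / ([A] [E]) = 4.12.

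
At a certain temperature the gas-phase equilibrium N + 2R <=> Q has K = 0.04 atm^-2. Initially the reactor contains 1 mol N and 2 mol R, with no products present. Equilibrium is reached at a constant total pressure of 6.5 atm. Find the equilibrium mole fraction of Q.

y_Q = 0.152

Let X = conversion of N (basis 1 mol N); extent of reaction ξ = X.
Mole table: n_N = 1 − X; n_R = 2 − 2X; n_Q = X.
Summing: n_T = 3 − 2X.
y_i = n_i/n_T, p_i = y_i·P. K = p_Q / (p_N p_R^2).
Substituting and setting equal to 0.04 atm^-2 gives a polynomial in X; the root in (0,1) is X = 0.350.
Then n_Q = 0.35, n_T = 2.3, so y_Q = 0.152.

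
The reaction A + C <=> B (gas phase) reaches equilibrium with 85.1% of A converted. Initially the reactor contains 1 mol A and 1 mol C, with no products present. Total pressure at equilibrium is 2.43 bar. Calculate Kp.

Basis: 1 mol A initially; let X = conversion of A. Extent ξ = X.
Species balance: n_A = 1 − X; n_C = 1 − X; n_B = X.
Total moles n_T = 2 − X.
At X = 0.851: n_A = 0.149, n_C = 0.149, n_B = 0.851, n_T = 1.15.
p_i = (n_i/n_T)·P. Kp = p_B / (p_A p_C) = 18.1 bar^-1.

Kp = 18.1 bar^-1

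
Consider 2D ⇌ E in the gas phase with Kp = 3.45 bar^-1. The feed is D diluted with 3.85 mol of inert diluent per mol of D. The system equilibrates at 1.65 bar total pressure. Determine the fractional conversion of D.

X = 0.536

Take 1 mol D as basis and let X be its fractional conversion, so ξ = 0.5X.
At extent ξ: n_D = 1 − X; n_E = 0.5X; n_I = 3.85 (inert).
n_T = Σnᵢ = 4.85 − 0.5X.
With p_i = (n_i/n_T)P, Kp = p_E / (p_D^2).
Substituting and setting equal to 3.45 bar^-1 gives a polynomial in X; the root in (0,1) is X = 0.536.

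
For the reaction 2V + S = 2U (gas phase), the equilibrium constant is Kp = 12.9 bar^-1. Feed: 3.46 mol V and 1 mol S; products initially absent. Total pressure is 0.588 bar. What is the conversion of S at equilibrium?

Let X = conversion of S (basis 1 mol S); extent of reaction ξ = X.
At extent ξ: n_V = 3.46 − 2X; n_S = 1 − X; n_U = 2X.
n_T = Σnᵢ = 4.46 − X.
With p_i = (n_i/n_T)P, Kp = p_U^2 / (p_V^2 p_S).
Equating to 12.9 bar^-1 and solving on 0 < X < 1: X = 0.734.

X = 0.734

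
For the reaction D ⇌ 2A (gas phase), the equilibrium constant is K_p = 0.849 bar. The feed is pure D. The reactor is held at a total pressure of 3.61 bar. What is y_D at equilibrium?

Take 1 mol D as basis and let X be its fractional conversion, so ξ = X.
Moles: n_D = 1 − X; n_A = 2X.
n_T = Σnᵢ = 1 + X.
With p_i = (n_i/n_T)P, K_p = p_A^2 / (p_D).
This yields a degree-2 equation in X; solving on (0,1), X = 0.236.
Then n_D = 0.764, n_T = 1.24, so y_D = 0.619.

y_D = 0.619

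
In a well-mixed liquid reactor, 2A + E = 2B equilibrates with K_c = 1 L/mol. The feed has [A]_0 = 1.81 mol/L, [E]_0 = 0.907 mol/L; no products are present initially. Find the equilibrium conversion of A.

X = 0.420

Let X = conversion of A; extent ξ = 1.81X/2 mol/L.
Concentrations: [A] = 1.81 − 1.81X; [E] = 0.907 − 0.905X; [B] = 1.81X.
K_c = [B]^2 / ([A]^2 [E]).
This equals 1 at X = 0.420 (the root in 0 < X < 1).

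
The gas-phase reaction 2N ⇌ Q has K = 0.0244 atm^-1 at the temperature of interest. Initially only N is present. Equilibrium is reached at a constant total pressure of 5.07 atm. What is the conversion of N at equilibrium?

Basis: 1 mol N initially; let X = conversion of N. Extent ξ = 0.5X.
Mole table: n_N = 1 − X; n_Q = 0.5X.
n_T = Σnᵢ = 1 − 0.5X.
With p_i = (n_i/n_T)P, K = p_Q / (p_N^2).
This yields a degree-2 equation in X; solving on (0,1), X = 0.182.

X = 0.182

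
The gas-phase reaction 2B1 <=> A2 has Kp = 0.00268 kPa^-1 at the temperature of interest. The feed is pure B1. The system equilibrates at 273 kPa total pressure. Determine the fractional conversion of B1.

X = 0.495

Let X = conversion of B1 (basis 1 mol B1); extent of reaction ξ = 0.5X.
Moles: n_B1 = 1 − X; n_A2 = 0.5X.
Summing: n_T = 1 − 0.5X.
With p_i = (n_i/n_T)P, Kp = p_A2 / (p_B1^2).
This yields a degree-2 equation in X; solving on (0,1), X = 0.495.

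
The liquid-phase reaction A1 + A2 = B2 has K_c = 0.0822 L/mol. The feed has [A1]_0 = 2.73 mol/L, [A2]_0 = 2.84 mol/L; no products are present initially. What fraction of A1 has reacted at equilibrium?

X = 0.164

Let X = conversion of A1; extent ξ = 2.73·X mol/L.
Concentrations: [A1] = 2.73 − 2.73X; [A2] = 2.84 − 2.73X; [B2] = 2.73X.
K_c = [B2] / ([A1] [A2]).
This equals 0.0822 at X = 0.164 (the root in 0 < X < 1).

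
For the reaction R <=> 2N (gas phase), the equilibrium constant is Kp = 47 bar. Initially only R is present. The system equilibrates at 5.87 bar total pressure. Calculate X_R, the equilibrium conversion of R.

X = 0.817

Let X = conversion of R (basis 1 mol R); extent of reaction ξ = X.
At extent ξ: n_R = 1 − X; n_N = 2X.
n_T = Σnᵢ = 1 + X.
With p_i = (n_i/n_T)P, Kp = p_N^2 / (p_R).
This yields a degree-2 equation in X; solving on (0,1), X = 0.817.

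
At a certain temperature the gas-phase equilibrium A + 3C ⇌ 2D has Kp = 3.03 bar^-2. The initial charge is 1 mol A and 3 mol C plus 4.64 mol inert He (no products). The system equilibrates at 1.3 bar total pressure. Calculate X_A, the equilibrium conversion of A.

Basis: 1 mol A initially; let X = conversion of A. Extent ξ = X.
Mole table: n_A = 1 − X; n_C = 3 − 3X; n_D = 2X; n_I = 4.64 (inert).
Summing: n_T = 8.64 − 2X.
With p_i = (n_i/n_T)P, Kp = p_D^2 / (p_A p_C^3).
This yields a degree-4 equation in X; solving on (0,1), X = 0.330.

X = 0.330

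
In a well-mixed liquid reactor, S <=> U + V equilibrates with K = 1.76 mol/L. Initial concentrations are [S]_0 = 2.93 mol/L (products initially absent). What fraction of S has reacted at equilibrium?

Let X = conversion of S; extent ξ = 2.93·X mol/L.
Concentrations: [S] = 2.93 − 2.93X; [U] = 2.93X; [V] = 2.93X.
K = [U] [V] / ([S]).
Setting equal to 1.76 and solving for X on (0,1) gives X = 0.531.

X = 0.531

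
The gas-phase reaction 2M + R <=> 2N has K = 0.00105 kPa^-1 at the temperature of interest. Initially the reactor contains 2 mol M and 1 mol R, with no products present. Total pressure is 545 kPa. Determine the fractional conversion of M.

X = 0.280

Basis: 2 mol M initially; let X = conversion of M. Extent ξ = X.
At extent ξ: n_M = 2 − 2X; n_R = 1 − X; n_N = 2X.
n_T = Σnᵢ = 3 − X.
With p_i = (n_i/n_T)P, K = p_N^2 / (p_M^2 p_R).
Equating to 0.00105 kPa^-1 and solving on 0 < X < 1: X = 0.280.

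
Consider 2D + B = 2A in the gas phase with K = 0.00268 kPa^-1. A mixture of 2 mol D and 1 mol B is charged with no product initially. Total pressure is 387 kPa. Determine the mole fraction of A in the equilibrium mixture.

y_A = 0.253

Let X = conversion of D (basis 2 mol D); extent of reaction ξ = X.
Species balance: n_D = 2 − 2X; n_B = 1 − X; n_A = 2X.
n_T = Σnᵢ = 3 − X.
y_i = n_i/n_T, p_i = y_i·P. K = p_A^2 / (p_D^2 p_B).
Setting this equal to 0.00268 kPa^-1 and taking the physical root (0 < X < 1) gives X = 0.337.
Then n_A = 0.674, n_T = 2.66, so y_A = 0.253.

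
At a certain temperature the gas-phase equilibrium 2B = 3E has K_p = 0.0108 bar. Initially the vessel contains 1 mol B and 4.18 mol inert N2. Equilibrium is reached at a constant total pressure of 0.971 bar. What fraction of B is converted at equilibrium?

X = 0.220

Basis: 1 mol B initially; let X = conversion of B. Extent ξ = 0.5X.
Species balance: n_B = 1 − X; n_E = 1.5X; n_I = 4.18 (inert).
n_T = Σnᵢ = 5.18 + 0.5X.
With p_i = (n_i/n_T)P, K_p = p_E^3 / (p_B^2).
Substituting and setting equal to 0.0108 bar gives a polynomial in X; the root in (0,1) is X = 0.220.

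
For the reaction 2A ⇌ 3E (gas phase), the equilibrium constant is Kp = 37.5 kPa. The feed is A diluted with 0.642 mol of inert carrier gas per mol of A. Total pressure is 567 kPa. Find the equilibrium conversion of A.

X = 0.266

Let X = conversion of A (basis 1 mol A); extent of reaction ξ = 0.5X.
Species balance: n_A = 1 − X; n_E = 1.5X; n_I = 0.642 (inert).
n_T = Σnᵢ = 1.64 + 0.5X.
y_i = n_i/n_T, p_i = y_i·P. Kp = p_E^3 / (p_A^2).
Substituting and setting equal to 37.5 kPa gives a polynomial in X; the root in (0,1) is X = 0.266.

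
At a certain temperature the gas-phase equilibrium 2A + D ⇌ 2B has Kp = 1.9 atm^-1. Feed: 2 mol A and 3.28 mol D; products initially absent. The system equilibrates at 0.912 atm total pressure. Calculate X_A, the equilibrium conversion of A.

X = 0.501

Let X = conversion of A (basis 2 mol A); extent of reaction ξ = X.
Moles: n_A = 2 − 2X; n_D = 3.28 − X; n_B = 2X.
n_T = Σnᵢ = 5.28 − X.
Mole fractions y_i = n_i/n_T; Kp = p_B^2 / (p_A^2 p_D) with p_i = y_i·P.
Equating to 1.9 atm^-1 and solving on 0 < X < 1: X = 0.501.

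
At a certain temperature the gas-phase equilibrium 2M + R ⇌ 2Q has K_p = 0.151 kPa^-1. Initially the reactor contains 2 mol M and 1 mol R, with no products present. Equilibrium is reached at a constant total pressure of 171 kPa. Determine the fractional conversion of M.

Basis: 2 mol M initially; let X = conversion of M. Extent ξ = X.
At extent ξ: n_M = 2 − 2X; n_R = 1 − X; n_Q = 2X.
Summing: n_T = 3 − X.
y_i = n_i/n_T, p_i = y_i·P. K_p = p_Q^2 / (p_M^2 p_R).
This yields a degree-3 equation in X; solving on (0,1), X = 0.660.

X = 0.660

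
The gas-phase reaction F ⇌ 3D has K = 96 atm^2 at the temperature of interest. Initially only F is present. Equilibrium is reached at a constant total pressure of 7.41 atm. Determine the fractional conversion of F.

X = 0.506

Basis: 1 mol F initially; let X = conversion of F. Extent ξ = X.
At extent ξ: n_F = 1 − X; n_D = 3X.
Total moles n_T = 1 + 2X.
With p_i = (n_i/n_T)P, K = p_D^3 / (p_F).
Substituting and setting equal to 96 atm^2 gives a polynomial in X; the root in (0,1) is X = 0.506.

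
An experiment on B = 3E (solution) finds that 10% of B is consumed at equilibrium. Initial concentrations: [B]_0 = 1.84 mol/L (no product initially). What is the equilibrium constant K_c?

Let X = conversion of B.
Concentrations: [B] = 1.84 − 1.84X; [E] = 5.52X.
At X = 0.1: [B] = 1.66, [E] = 0.552.
K_c = [E]^3 / ([B]) = 0.102 (mol/L)^2.

K_c = 0.102 (mol/L)^2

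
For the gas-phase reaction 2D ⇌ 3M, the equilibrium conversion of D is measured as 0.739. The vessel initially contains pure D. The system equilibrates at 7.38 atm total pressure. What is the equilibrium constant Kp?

Let X = conversion of D (basis 1 mol D); extent of reaction ξ = 0.5X.
Moles: n_D = 1 − X; n_M = 1.5X.
n_T = Σnᵢ = 1 + 0.5X.
At X = 0.739: n_D = 0.261, n_M = 1.11, n_T = 1.37.
p_i = (n_i/n_T)·P. Kp = p_M^3 / (p_D^2) = 108 atm.

Kp = 108 atm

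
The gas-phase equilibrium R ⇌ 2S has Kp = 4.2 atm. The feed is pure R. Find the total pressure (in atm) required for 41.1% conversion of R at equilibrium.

P = 5.17 atm

Take 1 mol R as basis and let X be its fractional conversion, so ξ = X.
Species balance: n_R = 1 − X; n_S = 2X.
Summing: n_T = 1 + X.
Kp = p_S^2 / (p_R) with p_i = (n_i/n_T)·P.
At X = 0.411: the mole-fraction product g(X) = Π y_i^ν_i = 0.813. Since Kp = g(X)·P^{1}, P = (Kp/g)^(1/1) = (4.2/0.813)^(1/1) = 5.17 atm.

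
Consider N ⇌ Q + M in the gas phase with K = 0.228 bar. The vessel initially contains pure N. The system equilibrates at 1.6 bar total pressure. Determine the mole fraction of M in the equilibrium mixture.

y_M = 0.261

Let X = conversion of N (basis 1 mol N); extent of reaction ξ = X.
At extent ξ: n_N = 1 − X; n_Q = X; n_M = X.
Summing: n_T = 1 + X.
y_i = n_i/n_T, p_i = y_i·P. K = p_Q p_M / (p_N).
Setting this equal to 0.228 bar and taking the physical root (0 < X < 1) gives X = 0.353.
Then n_M = 0.353, n_T = 1.35, so y_M = 0.261.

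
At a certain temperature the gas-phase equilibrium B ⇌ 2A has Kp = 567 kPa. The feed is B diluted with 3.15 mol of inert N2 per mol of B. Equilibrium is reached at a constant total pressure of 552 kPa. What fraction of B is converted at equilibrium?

Let X = conversion of B (basis 1 mol B); extent of reaction ξ = X.
Moles: n_B = 1 − X; n_A = 2X; n_I = 3.15 (inert).
Total moles n_T = 4.15 + X.
With p_i = (n_i/n_T)P, Kp = p_A^2 / (p_B).
Substituting and setting equal to 567 kPa gives a polynomial in X; the root in (0,1) is X = 0.654.

X = 0.654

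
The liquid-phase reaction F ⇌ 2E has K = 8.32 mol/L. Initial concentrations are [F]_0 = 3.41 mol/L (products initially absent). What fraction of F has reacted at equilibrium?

X = 0.533

Let X = conversion of F; extent ξ = 3.41·X mol/L.
Concentrations: [F] = 3.41 − 3.41X; [E] = 6.82X.
K = [E]^2 / ([F]).
Solving K = 8.32 for X ∈ (0,1): X = 0.533.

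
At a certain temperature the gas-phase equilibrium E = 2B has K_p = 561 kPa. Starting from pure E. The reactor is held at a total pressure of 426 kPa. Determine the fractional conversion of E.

Let X = conversion of E (basis 1 mol E); extent of reaction ξ = X.
Species balance: n_E = 1 − X; n_B = 2X.
Summing: n_T = 1 + X.
y_i = n_i/n_T, p_i = y_i·P. K_p = p_B^2 / (p_E).
This yields a degree-2 equation in X; solving on (0,1), X = 0.498.

X = 0.498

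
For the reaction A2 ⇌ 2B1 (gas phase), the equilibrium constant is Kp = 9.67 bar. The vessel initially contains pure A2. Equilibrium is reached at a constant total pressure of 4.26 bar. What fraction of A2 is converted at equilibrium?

X = 0.602

Take 1 mol A2 as basis and let X be its fractional conversion, so ξ = X.
Moles: n_A2 = 1 − X; n_B1 = 2X.
n_T = Σnᵢ = 1 + X.
y_i = n_i/n_T, p_i = y_i·P. Kp = p_B1^2 / (p_A2).
Substituting and setting equal to 9.67 bar gives a polynomial in X; the root in (0,1) is X = 0.602.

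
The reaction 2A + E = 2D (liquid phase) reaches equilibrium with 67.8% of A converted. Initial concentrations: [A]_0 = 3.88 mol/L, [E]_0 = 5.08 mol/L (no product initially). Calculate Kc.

Kc = 1.18 L/mol

Let X = conversion of A.
Concentrations: [A] = 3.88 − 3.88X; [E] = 5.08 − 1.94X; [D] = 3.88X.
At X = 0.678: [A] = 1.25, [E] = 3.76, [D] = 2.63.
Kc = [D]^2 / ([A]^2 [E]) = 1.18 L/mol.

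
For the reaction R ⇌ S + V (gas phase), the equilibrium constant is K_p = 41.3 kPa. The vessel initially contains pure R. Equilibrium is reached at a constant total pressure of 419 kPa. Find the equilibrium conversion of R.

X = 0.300

Let X = conversion of R (basis 1 mol R); extent of reaction ξ = X.
Moles: n_R = 1 − X; n_S = X; n_V = X.
Total moles n_T = 1 + X.
Mole fractions y_i = n_i/n_T; K_p = p_S p_V / (p_R) with p_i = y_i·P.
Substituting and setting equal to 41.3 kPa gives a polynomial in X; the root in (0,1) is X = 0.300.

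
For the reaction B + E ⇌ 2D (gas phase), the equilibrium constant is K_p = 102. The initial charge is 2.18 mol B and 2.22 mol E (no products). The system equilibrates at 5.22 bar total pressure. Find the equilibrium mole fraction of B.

Let X = conversion of B (basis 2.18 mol B); extent of reaction ξ = 2.18X.
Moles: n_B = 2.18 − 2.18X; n_E = 2.22 − 2.18X; n_D = 4.36X.
Since Δν = 0, n_T = 4.4 throughout.
With p_i = (n_i/n_T)P, K_p = p_D^2 / (p_B p_E).
Setting this equal to 102 and taking the physical root (0 < X < 1) gives X = 0.842.
Then n_B = 0.344, n_T = 4.4, so y_B = 0.078.

y_B = 0.078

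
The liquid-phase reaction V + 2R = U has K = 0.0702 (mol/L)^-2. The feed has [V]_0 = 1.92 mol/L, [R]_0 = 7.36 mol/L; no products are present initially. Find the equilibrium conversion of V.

X = 0.631

Let X = conversion of V; extent ξ = 1.92·X mol/L.
Concentrations: [V] = 1.92 − 1.92X; [R] = 7.36 − 3.84X; [U] = 1.92X.
K = [U] / ([V] [R]^2).
This equals 0.0702 at X = 0.631 (the root in 0 < X < 1).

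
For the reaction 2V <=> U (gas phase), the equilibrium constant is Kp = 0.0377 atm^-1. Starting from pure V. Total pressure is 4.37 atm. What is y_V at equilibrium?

Take 1 mol V as basis and let X be its fractional conversion, so ξ = 0.5X.
At extent ξ: n_V = 1 − X; n_U = 0.5X.
n_T = Σnᵢ = 1 − 0.5X.
y_i = n_i/n_T, p_i = y_i·P. Kp = p_U / (p_V^2).
Substituting and setting equal to 0.0377 atm^-1 gives a polynomial in X; the root in (0,1) is X = 0.224.
Then n_V = 0.776, n_T = 0.888, so y_V = 0.874.

y_V = 0.874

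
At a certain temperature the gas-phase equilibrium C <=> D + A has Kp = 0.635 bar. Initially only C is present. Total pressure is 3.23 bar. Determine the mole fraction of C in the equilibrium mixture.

y_C = 0.423

Take 1 mol C as basis and let X be its fractional conversion, so ξ = X.
Mole table: n_C = 1 − X; n_D = X; n_A = X.
n_T = Σnᵢ = 1 + X.
Mole fractions y_i = n_i/n_T; Kp = p_D p_A / (p_C) with p_i = y_i·P.
This yields a degree-2 equation in X; solving on (0,1), X = 0.405.
Then n_C = 0.595, n_T = 1.41, so y_C = 0.423.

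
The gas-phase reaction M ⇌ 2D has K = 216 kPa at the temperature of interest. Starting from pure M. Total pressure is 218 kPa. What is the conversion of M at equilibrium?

X = 0.446

Take 1 mol M as basis and let X be its fractional conversion, so ξ = X.
At extent ξ: n_M = 1 − X; n_D = 2X.
n_T = Σnᵢ = 1 + X.
Mole fractions y_i = n_i/n_T; K = p_D^2 / (p_M) with p_i = y_i·P.
Substituting and setting equal to 216 kPa gives a polynomial in X; the root in (0,1) is X = 0.446.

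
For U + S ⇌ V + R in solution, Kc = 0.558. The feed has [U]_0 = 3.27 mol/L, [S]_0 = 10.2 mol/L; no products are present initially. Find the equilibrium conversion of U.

Let X = conversion of U; extent ξ = 3.27·X mol/L.
Concentrations: [U] = 3.27 − 3.27X; [S] = 10.2 − 3.27X; [V] = 3.27X; [R] = 3.27X.
Kc = [V] [R] / ([U] [S]).
Solving Kc = 0.558 for X ∈ (0,1): X = 0.671.

X = 0.671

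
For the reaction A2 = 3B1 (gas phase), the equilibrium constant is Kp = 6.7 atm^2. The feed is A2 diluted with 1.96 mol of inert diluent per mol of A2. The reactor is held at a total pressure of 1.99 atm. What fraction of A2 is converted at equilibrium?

X = 0.706

Basis: 1 mol A2 initially; let X = conversion of A2. Extent ξ = X.
Species balance: n_A2 = 1 − X; n_B1 = 3X; n_I = 1.96 (inert).
Summing: n_T = 2.96 + 2X.
y_i = n_i/n_T, p_i = y_i·P. Kp = p_B1^3 / (p_A2).
This yields a degree-3 equation in X; solving on (0,1), X = 0.706.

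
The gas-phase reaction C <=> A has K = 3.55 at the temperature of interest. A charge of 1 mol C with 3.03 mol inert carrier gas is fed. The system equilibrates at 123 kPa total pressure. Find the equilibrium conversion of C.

Let X = conversion of C (basis 1 mol C); extent of reaction ξ = X.
Moles: n_C = 1 − X; n_A = X; n_I = 3.03 (inert).
n_T stays at 4.03 (no change in mole number).
y_i = n_i/n_T, p_i = y_i·P. K = p_A / (p_C).
Setting this equal to 3.55 and taking the physical root (0 < X < 1) gives X = 0.780.

X = 0.780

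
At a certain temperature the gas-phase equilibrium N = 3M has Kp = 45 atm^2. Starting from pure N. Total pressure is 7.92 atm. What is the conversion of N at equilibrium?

X = 0.370

Basis: 1 mol N initially; let X = conversion of N. Extent ξ = X.
At extent ξ: n_N = 1 − X; n_M = 3X.
Summing: n_T = 1 + 2X.
With p_i = (n_i/n_T)P, Kp = p_M^3 / (p_N).
Setting this equal to 45 atm^2 and taking the physical root (0 < X < 1) gives X = 0.370.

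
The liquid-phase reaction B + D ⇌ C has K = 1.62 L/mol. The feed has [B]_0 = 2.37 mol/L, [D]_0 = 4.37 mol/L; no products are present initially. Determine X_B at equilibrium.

X = 0.800

Let X = conversion of B; extent ξ = 2.37·X mol/L.
Concentrations: [B] = 2.37 − 2.37X; [D] = 4.37 − 2.37X; [C] = 2.37X.
K = [C] / ([B] [D]).
Equating to 1.62 L/mol: the physical root is X = 0.800.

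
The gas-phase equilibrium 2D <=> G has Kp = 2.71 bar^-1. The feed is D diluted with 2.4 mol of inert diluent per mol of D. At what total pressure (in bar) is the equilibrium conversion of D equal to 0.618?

Basis: 1 mol D initially; let X = conversion of D. Extent ξ = 0.5X.
At extent ξ: n_D = 1 − X; n_G = 0.5X; n_I = 2.4 (inert).
Summing: n_T = 3.4 − 0.5X.
Kp = p_G / (p_D^2) with p_i = (n_i/n_T)·P.
At X = 0.618: the mole-fraction product g(X) = Π y_i^ν_i = 6.545. Since Kp = g(X)·P^{-1}, P = (g/Kp)^(1/1) = (6.545/2.71)^(1/1) = 2.42 bar.

P = 2.42 bar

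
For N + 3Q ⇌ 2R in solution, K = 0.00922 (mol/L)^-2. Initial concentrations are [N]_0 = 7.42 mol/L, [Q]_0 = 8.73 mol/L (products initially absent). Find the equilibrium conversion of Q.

X = 0.441

Let X = conversion of Q; extent ξ = 8.73X/3 mol/L.
Concentrations: [N] = 7.42 − 2.91X; [Q] = 8.73 − 8.73X; [R] = 5.82X.
K = [R]^2 / ([N] [Q]^3).
Solving K = 0.00922 for X ∈ (0,1): X = 0.441.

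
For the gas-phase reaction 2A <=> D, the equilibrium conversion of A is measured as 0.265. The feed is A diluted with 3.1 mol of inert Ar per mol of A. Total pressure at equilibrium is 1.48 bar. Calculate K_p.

Let X = conversion of A (basis 1 mol A); extent of reaction ξ = 0.5X.
Mole table: n_A = 1 − X; n_D = 0.5X; n_I = 3.1 (inert).
Total moles n_T = 4.1 − 0.5X.
At X = 0.265: n_A = 0.735, n_D = 0.133, n_T = 3.97.
p_i = (n_i/n_T)·P. K_p = p_D / (p_A^2) = 0.658 bar^-1.

K_p = 0.658 bar^-1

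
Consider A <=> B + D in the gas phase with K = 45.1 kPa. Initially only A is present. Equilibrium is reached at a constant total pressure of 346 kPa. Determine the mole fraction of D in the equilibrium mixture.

y_D = 0.253

Basis: 1 mol A initially; let X = conversion of A. Extent ξ = X.
Mole table: n_A = 1 − X; n_B = X; n_D = X.
n_T = Σnᵢ = 1 + X.
With p_i = (n_i/n_T)P, K = p_B p_D / (p_A).
Equating to 45.1 kPa and solving on 0 < X < 1: X = 0.340.
Then n_D = 0.34, n_T = 1.34, so y_D = 0.253.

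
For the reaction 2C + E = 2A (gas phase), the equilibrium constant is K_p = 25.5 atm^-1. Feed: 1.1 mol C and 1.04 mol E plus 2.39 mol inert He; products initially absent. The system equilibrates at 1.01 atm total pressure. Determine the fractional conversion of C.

Take 1.1 mol C as basis and let X be its fractional conversion, so ξ = 0.55X.
Mole table: n_C = 1.1 − 1.1X; n_E = 1.04 − 0.55X; n_A = 1.1X; n_I = 2.39 (inert).
Total moles n_T = 4.53 − 0.55X.
Mole fractions y_i = n_i/n_T; K_p = p_A^2 / (p_C^2 p_E) with p_i = y_i·P.
Substituting and setting equal to 25.5 atm^-1 gives a polynomial in X; the root in (0,1) is X = 0.671.

X = 0.671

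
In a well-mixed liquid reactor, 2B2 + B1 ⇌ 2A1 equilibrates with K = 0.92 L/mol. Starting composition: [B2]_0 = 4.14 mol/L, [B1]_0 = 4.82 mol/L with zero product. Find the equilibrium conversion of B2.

Let X = conversion of B2; extent ξ = 4.14X/2 mol/L.
Concentrations: [B2] = 4.14 − 4.14X; [B1] = 4.82 − 2.07X; [A1] = 4.14X.
K = [A1]^2 / ([B2]^2 [B1]).
Solving K = 0.92 for X ∈ (0,1): X = 0.642.

X = 0.642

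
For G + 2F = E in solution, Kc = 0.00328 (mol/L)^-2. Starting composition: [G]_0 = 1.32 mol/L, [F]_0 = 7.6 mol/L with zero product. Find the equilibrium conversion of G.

X = 0.146

Let X = conversion of G; extent ξ = 1.32·X mol/L.
Concentrations: [G] = 1.32 − 1.32X; [F] = 7.6 − 2.64X; [E] = 1.32X.
Kc = [E] / ([G] [F]^2).
This equals 0.00328 at X = 0.146 (the root in 0 < X < 1).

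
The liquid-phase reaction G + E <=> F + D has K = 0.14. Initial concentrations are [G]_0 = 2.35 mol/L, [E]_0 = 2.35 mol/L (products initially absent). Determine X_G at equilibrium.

Let X = conversion of G; extent ξ = 2.35·X mol/L.
Concentrations: [G] = 2.35 − 2.35X; [E] = 2.35 − 2.35X; [F] = 2.35X; [D] = 2.35X.
K = [F] [D] / ([G] [E]).
Equating to 0.14: the physical root is X = 0.272.

X = 0.272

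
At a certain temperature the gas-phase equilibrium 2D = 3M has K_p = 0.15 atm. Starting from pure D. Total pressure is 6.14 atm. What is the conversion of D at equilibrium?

Let X = conversion of D (basis 1 mol D); extent of reaction ξ = 0.5X.
At extent ξ: n_D = 1 − X; n_M = 1.5X.
Total moles n_T = 1 + 0.5X.
With p_i = (n_i/n_T)P, K_p = p_M^3 / (p_D^2).
Substituting and setting equal to 0.15 atm gives a polynomial in X; the root in (0,1) is X = 0.175.

X = 0.175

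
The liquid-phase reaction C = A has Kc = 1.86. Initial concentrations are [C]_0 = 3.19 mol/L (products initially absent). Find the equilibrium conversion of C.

Let X = conversion of C; extent ξ = 3.19·X mol/L.
Concentrations: [C] = 3.19 − 3.19X; [A] = 3.19X.
Kc = [A] / ([C]).
Setting equal to 1.86 and solving for X on (0,1) gives X = 0.650.

X = 0.650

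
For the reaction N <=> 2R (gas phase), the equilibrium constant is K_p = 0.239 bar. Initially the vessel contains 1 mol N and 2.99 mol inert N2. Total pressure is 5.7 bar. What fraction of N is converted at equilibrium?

X = 0.189

Basis: 1 mol N initially; let X = conversion of N. Extent ξ = X.
At extent ξ: n_N = 1 − X; n_R = 2X; n_I = 2.99 (inert).
n_T = Σnᵢ = 3.99 + X.
Mole fractions y_i = n_i/n_T; K_p = p_R^2 / (p_N) with p_i = y_i·P.
Equating to 0.239 bar and solving on 0 < X < 1: X = 0.189.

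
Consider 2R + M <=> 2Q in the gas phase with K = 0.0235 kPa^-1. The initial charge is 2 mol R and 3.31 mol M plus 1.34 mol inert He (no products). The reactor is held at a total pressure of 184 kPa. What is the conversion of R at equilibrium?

Let X = conversion of R (basis 2 mol R); extent of reaction ξ = X.
Moles: n_R = 2 − 2X; n_M = 3.31 − X; n_Q = 2X; n_I = 1.34 (inert).
n_T = Σnᵢ = 6.65 − X.
y_i = n_i/n_T, p_i = y_i·P. K = p_Q^2 / (p_R^2 p_M).
Setting this equal to 0.0235 kPa^-1 and taking the physical root (0 < X < 1) gives X = 0.582.

X = 0.582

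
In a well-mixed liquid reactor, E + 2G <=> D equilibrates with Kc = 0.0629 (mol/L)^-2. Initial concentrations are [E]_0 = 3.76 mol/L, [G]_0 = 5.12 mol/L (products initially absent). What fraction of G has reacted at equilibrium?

X = 0.468

Let X = conversion of G; extent ξ = 5.12X/2 mol/L.
Concentrations: [E] = 3.76 − 2.56X; [G] = 5.12 − 5.12X; [D] = 2.56X.
Kc = [D] / ([E] [G]^2).
Solving Kc = 0.0629 for X ∈ (0,1): X = 0.468.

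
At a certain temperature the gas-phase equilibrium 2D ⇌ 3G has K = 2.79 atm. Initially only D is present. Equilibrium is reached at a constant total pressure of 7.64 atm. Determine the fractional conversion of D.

Basis: 1 mol D initially; let X = conversion of D. Extent ξ = 0.5X.
Species balance: n_D = 1 − X; n_G = 1.5X.
Summing: n_T = 1 + 0.5X.
With p_i = (n_i/n_T)P, K = p_G^3 / (p_D^2).
This yields a degree-3 equation in X; solving on (0,1), X = 0.370.

X = 0.370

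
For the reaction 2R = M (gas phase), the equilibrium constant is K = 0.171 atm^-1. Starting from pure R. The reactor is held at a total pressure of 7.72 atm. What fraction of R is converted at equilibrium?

X = 0.601

Let X = conversion of R (basis 1 mol R); extent of reaction ξ = 0.5X.
Species balance: n_R = 1 − X; n_M = 0.5X.
n_T = Σnᵢ = 1 − 0.5X.
With p_i = (n_i/n_T)P, K = p_M / (p_R^2).
Setting this equal to 0.171 atm^-1 and taking the physical root (0 < X < 1) gives X = 0.601.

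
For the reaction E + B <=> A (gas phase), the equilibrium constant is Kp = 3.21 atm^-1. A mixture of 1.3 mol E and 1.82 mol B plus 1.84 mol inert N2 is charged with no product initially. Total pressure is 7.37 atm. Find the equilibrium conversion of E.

Basis: 1.3 mol E initially; let X = conversion of E. Extent ξ = 1.3X.
Moles: n_E = 1.3 − 1.3X; n_B = 1.82 − 1.3X; n_A = 1.3X; n_I = 1.84 (inert).
Summing: n_T = 4.96 − 1.3X.
y_i = n_i/n_T, p_i = y_i·P. Kp = p_A / (p_E p_B).
Setting this equal to 3.21 atm^-1 and taking the physical root (0 < X < 1) gives X = 0.821.

X = 0.821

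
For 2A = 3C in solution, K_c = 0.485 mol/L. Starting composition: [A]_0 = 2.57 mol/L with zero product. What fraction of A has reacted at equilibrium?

X = 0.301

Let X = conversion of A; extent ξ = 2.57X/2 mol/L.
Concentrations: [A] = 2.57 − 2.57X; [C] = 3.85X.
K_c = [C]^3 / ([A]^2).
Solving K_c = 0.485 for X ∈ (0,1): X = 0.301.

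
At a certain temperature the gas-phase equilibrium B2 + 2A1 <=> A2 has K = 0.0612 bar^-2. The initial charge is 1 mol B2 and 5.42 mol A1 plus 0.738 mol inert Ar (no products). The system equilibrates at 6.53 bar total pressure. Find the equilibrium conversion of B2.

Basis: 1 mol B2 initially; let X = conversion of B2. Extent ξ = X.
At extent ξ: n_B2 = 1 − X; n_A1 = 5.42 − 2X; n_A2 = X; n_I = 0.738 (inert).
Summing: n_T = 7.16 − 2X.
With p_i = (n_i/n_T)P, K = p_A2 / (p_B2 p_A1^2).
Equating to 0.0612 bar^-2 and solving on 0 < X < 1: X = 0.569.

X = 0.569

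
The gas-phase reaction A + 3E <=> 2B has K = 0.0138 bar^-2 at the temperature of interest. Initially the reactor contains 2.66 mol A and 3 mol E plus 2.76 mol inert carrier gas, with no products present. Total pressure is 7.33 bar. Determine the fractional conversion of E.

Let X = conversion of E (basis 3 mol E); extent of reaction ξ = X.
Species balance: n_A = 2.66 − X; n_E = 3 − 3X; n_B = 2X; n_I = 2.76 (inert).
n_T = Σnᵢ = 8.42 − 2X.
With p_i = (n_i/n_T)P, K = p_B^2 / (p_A p_E^3).
This yields a degree-4 equation in X; solving on (0,1), X = 0.272.

X = 0.272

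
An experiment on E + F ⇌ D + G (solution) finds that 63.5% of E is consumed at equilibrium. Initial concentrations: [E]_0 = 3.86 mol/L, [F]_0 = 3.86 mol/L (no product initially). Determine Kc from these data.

Let X = conversion of E.
Concentrations: [E] = 3.86 − 3.86X; [F] = 3.86 − 3.86X; [D] = 3.86X; [G] = 3.86X.
At X = 0.635: [E] = 1.41, [F] = 1.41, [D] = 2.45, [G] = 2.45.
Kc = [D] [G] / ([E] [F]) = 3.03.

Kc = 3.03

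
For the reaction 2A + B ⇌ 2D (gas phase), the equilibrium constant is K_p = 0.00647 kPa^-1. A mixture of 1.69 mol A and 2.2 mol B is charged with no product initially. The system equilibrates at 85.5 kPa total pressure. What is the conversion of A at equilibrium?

Basis: 1.69 mol A initially; let X = conversion of A. Extent ξ = 0.845X.
Moles: n_A = 1.69 − 1.69X; n_B = 2.2 − 0.845X; n_D = 1.69X.
n_T = Σnᵢ = 3.89 − 0.845X.
Mole fractions y_i = n_i/n_T; K_p = p_D^2 / (p_A^2 p_B) with p_i = y_i·P.
Setting this equal to 0.00647 kPa^-1 and taking the physical root (0 < X < 1) gives X = 0.351.

X = 0.351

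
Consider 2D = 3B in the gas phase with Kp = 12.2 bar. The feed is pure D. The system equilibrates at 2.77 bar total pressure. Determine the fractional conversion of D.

Basis: 1 mol D initially; let X = conversion of D. Extent ξ = 0.5X.
Moles: n_D = 1 − X; n_B = 1.5X.
Total moles n_T = 1 + 0.5X.
Mole fractions y_i = n_i/n_T; Kp = p_B^3 / (p_D^2) with p_i = y_i·P.
Setting this equal to 12.2 bar and taking the physical root (0 < X < 1) gives X = 0.624.

X = 0.624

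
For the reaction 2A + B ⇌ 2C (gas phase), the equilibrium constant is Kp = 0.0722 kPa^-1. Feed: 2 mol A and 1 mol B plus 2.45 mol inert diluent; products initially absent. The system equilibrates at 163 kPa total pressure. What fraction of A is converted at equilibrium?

X = 0.518

Basis: 2 mol A initially; let X = conversion of A. Extent ξ = X.
Mole table: n_A = 2 − 2X; n_B = 1 − X; n_C = 2X; n_I = 2.45 (inert).
Summing: n_T = 5.45 − X.
y_i = n_i/n_T, p_i = y_i·P. Kp = p_C^2 / (p_A^2 p_B).
Substituting and setting equal to 0.0722 kPa^-1 gives a polynomial in X; the root in (0,1) is X = 0.518.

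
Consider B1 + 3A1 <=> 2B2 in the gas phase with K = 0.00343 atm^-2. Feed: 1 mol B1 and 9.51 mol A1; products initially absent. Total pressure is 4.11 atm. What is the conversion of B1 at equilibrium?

Let X = conversion of B1 (basis 1 mol B1); extent of reaction ξ = X.
Species balance: n_B1 = 1 − X; n_A1 = 9.51 − 3X; n_B2 = 2X.
n_T = Σnᵢ = 10.5 − 2X.
y_i = n_i/n_T, p_i = y_i·P. K = p_B2^2 / (p_B1 p_A1^3).
Equating to 0.00343 atm^-2 and solving on 0 < X < 1: X = 0.266.

X = 0.266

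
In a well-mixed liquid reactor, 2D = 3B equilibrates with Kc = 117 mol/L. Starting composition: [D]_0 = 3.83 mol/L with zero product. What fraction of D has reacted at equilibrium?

Let X = conversion of D; extent ξ = 3.83X/2 mol/L.
Concentrations: [D] = 3.83 − 3.83X; [B] = 5.75X.
Kc = [B]^3 / ([D]^2).
Equating to 117 mol/L: the physical root is X = 0.774.

X = 0.774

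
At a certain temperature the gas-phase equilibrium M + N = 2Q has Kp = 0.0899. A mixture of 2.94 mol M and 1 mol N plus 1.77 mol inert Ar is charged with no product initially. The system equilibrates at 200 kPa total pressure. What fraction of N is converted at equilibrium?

Let X = conversion of N (basis 1 mol N); extent of reaction ξ = X.
Species balance: n_M = 2.94 − X; n_N = 1 − X; n_Q = 2X; n_I = 1.77 (inert).
Total moles n_T = 5.71 (Δν = 0, constant).
With p_i = (n_i/n_T)P, Kp = p_Q^2 / (p_M p_N).
Equating to 0.0899 and solving on 0 < X < 1: X = 0.219.

X = 0.219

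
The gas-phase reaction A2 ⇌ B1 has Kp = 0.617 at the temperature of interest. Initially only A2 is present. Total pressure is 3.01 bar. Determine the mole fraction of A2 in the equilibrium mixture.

y_A2 = 0.618

Basis: 1 mol A2 initially; let X = conversion of A2. Extent ξ = X.
At extent ξ: n_A2 = 1 − X; n_B1 = X.
Since Δν = 0, n_T = 1 throughout.
With p_i = (n_i/n_T)P, Kp = p_B1 / (p_A2).
Equating to 0.617 and solving on 0 < X < 1: X = 0.382.
Then n_A2 = 0.618, n_T = 1, so y_A2 = 0.618.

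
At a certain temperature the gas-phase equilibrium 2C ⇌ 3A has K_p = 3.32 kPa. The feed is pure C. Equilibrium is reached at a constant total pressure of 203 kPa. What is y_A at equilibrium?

y_A = 0.216

Basis: 1 mol C initially; let X = conversion of C. Extent ξ = 0.5X.
At extent ξ: n_C = 1 − X; n_A = 1.5X.
Total moles n_T = 1 + 0.5X.
Mole fractions y_i = n_i/n_T; K_p = p_A^3 / (p_C^2) with p_i = y_i·P.
Substituting and setting equal to 3.32 kPa gives a polynomial in X; the root in (0,1) is X = 0.155.
Then n_A = 0.233, n_T = 1.08, so y_A = 0.216.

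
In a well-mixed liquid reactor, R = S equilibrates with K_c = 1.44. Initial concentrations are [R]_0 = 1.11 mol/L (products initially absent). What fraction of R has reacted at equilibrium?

Let X = conversion of R; extent ξ = 1.11·X mol/L.
Concentrations: [R] = 1.11 − 1.11X; [S] = 1.11X.
K_c = [S] / ([R]).
Solving K_c = 1.44 for X ∈ (0,1): X = 0.590.

X = 0.590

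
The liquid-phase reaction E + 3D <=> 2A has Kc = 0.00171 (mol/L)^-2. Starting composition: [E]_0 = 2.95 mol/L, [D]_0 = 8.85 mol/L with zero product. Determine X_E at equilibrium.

Let X = conversion of E; extent ξ = 2.95·X mol/L.
Concentrations: [E] = 2.95 − 2.95X; [D] = 8.85 − 8.85X; [A] = 5.9X.
Kc = [A]^2 / ([E] [D]^3).
Equating to 0.00171 (mol/L)^-2: the physical root is X = 0.202.

X = 0.202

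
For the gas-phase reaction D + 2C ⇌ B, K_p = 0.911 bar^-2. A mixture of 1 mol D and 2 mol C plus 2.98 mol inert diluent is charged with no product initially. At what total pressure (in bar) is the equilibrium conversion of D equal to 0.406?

Let X = conversion of D (basis 1 mol D); extent of reaction ξ = X.
At extent ξ: n_D = 1 − X; n_C = 2 − 2X; n_B = X; n_I = 2.98 (inert).
n_T = Σnᵢ = 5.98 − 2X.
K_p = p_B / (p_D p_C^2) with p_i = (n_i/n_T)·P.
At X = 0.406: the mole-fraction product g(X) = Π y_i^ν_i = 12.93. Since K_p = g(X)·P^{-2}, P = (g/K_p)^(1/2) = (12.93/0.911)^(1/2) = 3.77 bar.

P = 3.77 bar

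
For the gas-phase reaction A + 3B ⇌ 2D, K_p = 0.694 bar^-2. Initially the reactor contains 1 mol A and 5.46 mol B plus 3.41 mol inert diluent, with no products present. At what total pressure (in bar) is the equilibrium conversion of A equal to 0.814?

Let X = conversion of A (basis 1 mol A); extent of reaction ξ = X.
Mole table: n_A = 1 − X; n_B = 5.46 − 3X; n_D = 2X; n_I = 3.41 (inert).
Summing: n_T = 9.87 − 2X.
K_p = p_D^2 / (p_A p_B^3) with p_i = (n_i/n_T)·P.
At X = 0.814: the mole-fraction product g(X) = Π y_i^ν_i = 35.21. Since K_p = g(X)·P^{-2}, P = (g/K_p)^(1/2) = (35.21/0.694)^(1/2) = 7.12 bar.

P = 7.12 bar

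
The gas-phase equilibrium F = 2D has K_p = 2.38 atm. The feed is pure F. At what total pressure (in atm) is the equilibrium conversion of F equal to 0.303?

P = 5.89 atm

Take 1 mol F as basis and let X be its fractional conversion, so ξ = X.
Species balance: n_F = 1 − X; n_D = 2X.
Summing: n_T = 1 + X.
K_p = p_D^2 / (p_F) with p_i = (n_i/n_T)·P.
At X = 0.303: the mole-fraction product g(X) = Π y_i^ν_i = 0.4044. Since K_p = g(X)·P^{1}, P = (K_p/g)^(1/1) = (2.38/0.4044)^(1/1) = 5.89 atm.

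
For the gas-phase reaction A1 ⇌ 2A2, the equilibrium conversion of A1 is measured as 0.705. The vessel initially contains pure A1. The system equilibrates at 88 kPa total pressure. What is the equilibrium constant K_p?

Take 1 mol A1 as basis and let X be its fractional conversion, so ξ = X.
At extent ξ: n_A1 = 1 − X; n_A2 = 2X.
n_T = Σnᵢ = 1 + X.
At X = 0.705: n_A1 = 0.295, n_A2 = 1.41, n_T = 1.71.
p_i = (n_i/n_T)·P. K_p = p_A2^2 / (p_A1) = 348 kPa.

K_p = 348 kPa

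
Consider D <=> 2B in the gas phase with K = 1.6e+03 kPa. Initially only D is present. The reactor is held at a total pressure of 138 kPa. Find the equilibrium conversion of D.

X = 0.862

Take 1 mol D as basis and let X be its fractional conversion, so ξ = X.
At extent ξ: n_D = 1 − X; n_B = 2X.
n_T = Σnᵢ = 1 + X.
Mole fractions y_i = n_i/n_T; K = p_B^2 / (p_D) with p_i = y_i·P.
Setting this equal to 1.6e+03 kPa and taking the physical root (0 < X < 1) gives X = 0.862.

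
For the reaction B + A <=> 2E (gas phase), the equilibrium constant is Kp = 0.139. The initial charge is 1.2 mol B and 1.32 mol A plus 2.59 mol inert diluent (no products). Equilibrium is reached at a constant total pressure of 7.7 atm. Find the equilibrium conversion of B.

X = 0.165

Basis: 1.2 mol B initially; let X = conversion of B. Extent ξ = 1.2X.
Species balance: n_B = 1.2 − 1.2X; n_A = 1.32 − 1.2X; n_E = 2.4X; n_I = 2.59 (inert).
Total moles n_T = 5.11 (Δν = 0, constant).
With p_i = (n_i/n_T)P, Kp = p_E^2 / (p_B p_A).
Setting this equal to 0.139 and taking the physical root (0 < X < 1) gives X = 0.165.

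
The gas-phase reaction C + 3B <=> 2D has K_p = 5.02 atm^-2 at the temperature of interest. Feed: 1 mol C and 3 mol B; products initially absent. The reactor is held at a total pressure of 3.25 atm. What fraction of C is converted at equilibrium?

Let X = conversion of C (basis 1 mol C); extent of reaction ξ = X.
Moles: n_C = 1 − X; n_B = 3 − 3X; n_D = 2X.
n_T = Σnᵢ = 4 − 2X.
With p_i = (n_i/n_T)P, K_p = p_D^2 / (p_C p_B^3).
Substituting and setting equal to 5.02 atm^-2 gives a polynomial in X; the root in (0,1) is X = 0.691.

X = 0.691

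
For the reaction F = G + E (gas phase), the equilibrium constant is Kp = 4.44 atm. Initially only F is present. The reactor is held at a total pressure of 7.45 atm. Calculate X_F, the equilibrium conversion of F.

X = 0.611

Let X = conversion of F (basis 1 mol F); extent of reaction ξ = X.
Species balance: n_F = 1 − X; n_G = X; n_E = X.
Total moles n_T = 1 + X.
With p_i = (n_i/n_T)P, Kp = p_G p_E / (p_F).
This yields a degree-2 equation in X; solving on (0,1), X = 0.611.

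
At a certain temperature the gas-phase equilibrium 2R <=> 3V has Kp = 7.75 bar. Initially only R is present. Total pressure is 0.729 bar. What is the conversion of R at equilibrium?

X = 0.710

Let X = conversion of R (basis 1 mol R); extent of reaction ξ = 0.5X.
Mole table: n_R = 1 − X; n_V = 1.5X.
n_T = Σnᵢ = 1 + 0.5X.
y_i = n_i/n_T, p_i = y_i·P. Kp = p_V^3 / (p_R^2).
Substituting and setting equal to 7.75 bar gives a polynomial in X; the root in (0,1) is X = 0.710.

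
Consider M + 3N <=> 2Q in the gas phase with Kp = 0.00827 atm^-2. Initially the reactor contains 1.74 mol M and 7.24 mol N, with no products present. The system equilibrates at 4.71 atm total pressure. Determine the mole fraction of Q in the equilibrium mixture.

Let X = conversion of M (basis 1.74 mol M); extent of reaction ξ = 1.74X.
Mole table: n_M = 1.74 − 1.74X; n_N = 7.24 − 5.22X; n_Q = 3.48X.
Summing: n_T = 8.98 − 3.48X.
Mole fractions y_i = n_i/n_T; Kp = p_Q^2 / (p_M p_N^3) with p_i = y_i·P.
This yields a degree-4 equation in X; solving on (0,1), X = 0.250.
Then n_Q = 0.872, n_T = 8.11, so y_Q = 0.108.

y_Q = 0.108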